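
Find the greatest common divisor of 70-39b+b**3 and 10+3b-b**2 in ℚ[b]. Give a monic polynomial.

-5+b

By polynomial division,
  b**3-39b+70 = (-b-3)(-b**2+3b+10) + (-20b+100)
  -b**2+3b+10 = ((1/20)b+1/10)(-20b+100) + (0)
Last nonzero remainder: -20b+100. Dividing through by -20 gives the monic gcd b-5.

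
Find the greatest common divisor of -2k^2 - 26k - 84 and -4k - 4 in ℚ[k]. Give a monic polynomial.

Repeated division with remainder:
  -2k^2 - 26k - 84 = ((1/2)k + 6)(-4k - 4) + (-60)
  -4k - 4 = ((1/15)k + 1/15)(-60) + (0)
The last nonzero remainder is the constant -60, so the polynomials are coprime and gcd = 1.

1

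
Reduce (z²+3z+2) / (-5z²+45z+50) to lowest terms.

(-z-2)/(5z-50)

Euclidean algorithm in ℚ[z]:
  z²+3z+2 = (-1/5)(-5z²+45z+50) + (12z+12)
  -5z²+45z+50 = (-(5/12)z+25/6)(12z+12) + (0)
Last nonzero remainder: 12z+12. Dividing through by 12 gives the monic gcd z+1.
Cancel z+1 from numerator and denominator to get the reduced form.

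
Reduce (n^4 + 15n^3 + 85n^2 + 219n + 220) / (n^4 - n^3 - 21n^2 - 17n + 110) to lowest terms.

(n^2 + 9n + 20)/(n^2 - 7n + 10)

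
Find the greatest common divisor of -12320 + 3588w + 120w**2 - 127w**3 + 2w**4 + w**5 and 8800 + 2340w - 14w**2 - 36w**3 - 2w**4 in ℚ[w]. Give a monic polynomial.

-88 + 3w + w**2

By polynomial division,
  w**5 + 2w**4 - 127w**3 + 120w**2 + 3588w - 12320 = (-(1/2)w + 8)(-2w**4 - 36w**3 - 14w**2 + 2340w + 8800) + (154w**3 + 1402w**2 - 10732w - 82720)
  -2w**4 - 36w**3 - 14w**2 + 2340w + 8800 = (-(1/77)w - 685/5929)(154w**3 + 1402w**2 - 10732w - 82720) + ((51000/5929)w**2 + (153000/5929)w - 408000/539)
  154w**3 + 1402w**2 - 10732w - 82720 = ((456533/25500)w + 278663/2550)((51000/5929)w**2 + (153000/5929)w - 408000/539) + (0)
Last nonzero remainder: (51000/5929)w**2 + (153000/5929)w - 408000/539. Dividing through by 51000/5929 gives the monic gcd w**2 + 3w - 88.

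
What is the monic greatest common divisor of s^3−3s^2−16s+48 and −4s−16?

Apply the Euclidean algorithm:
  s^3−3s^2−16s+48 = (−(1/4)s^2+(7/4)s−3)(−4s−16) + (0)
Last nonzero remainder: −4s−16. Dividing through by −4 gives the monic gcd s+4.

s+4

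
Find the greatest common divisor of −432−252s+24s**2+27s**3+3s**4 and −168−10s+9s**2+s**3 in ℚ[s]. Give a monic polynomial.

6+s

Repeated division with remainder:
  3s**4+27s**3+24s**2−252s−432 = (3s)(s**3+9s**2−10s−168) + (54s**2+252s−432)
  s**3+9s**2−10s−168 = ((1/54)s+13/162)(54s**2+252s−432) + (−(200/9)s−400/3)
  54s**2+252s−432 = (−(243/100)s+81/25)(−(200/9)s−400/3) + (0)
Last nonzero remainder: −(200/9)s−400/3. Dividing through by −200/9 gives the monic gcd s+6.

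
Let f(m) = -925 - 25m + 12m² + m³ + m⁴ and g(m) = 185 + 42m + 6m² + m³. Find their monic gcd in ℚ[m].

185 + 42m + 6m² + m³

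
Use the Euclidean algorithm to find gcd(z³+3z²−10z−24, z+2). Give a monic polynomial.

Apply the Euclidean algorithm:
  z³+3z²−10z−24 = (z²+z−12)(z+2) + (0)
The last nonzero remainder z+2 is already monic.

z+2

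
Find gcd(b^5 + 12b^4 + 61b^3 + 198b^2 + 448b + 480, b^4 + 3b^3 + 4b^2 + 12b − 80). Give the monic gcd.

b^3 + 5b^2 + 14b + 40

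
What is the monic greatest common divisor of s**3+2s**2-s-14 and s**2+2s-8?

By polynomial division,
  s**3+2s**2-s-14 = (s)(s**2+2s-8) + (7s-14)
  s**2+2s-8 = ((1/7)s+4/7)(7s-14) + (0)
Last nonzero remainder: 7s-14. Dividing through by 7 gives the monic gcd s-2.

s-2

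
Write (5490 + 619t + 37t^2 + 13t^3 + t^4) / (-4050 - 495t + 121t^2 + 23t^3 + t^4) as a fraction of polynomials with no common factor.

(61 - 6t + t^2)/(-45 + 4t + t^2)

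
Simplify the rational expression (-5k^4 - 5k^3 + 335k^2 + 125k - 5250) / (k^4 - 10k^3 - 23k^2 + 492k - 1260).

(-5k - 25)/(k - 6)

Euclidean algorithm in ℚ[k]:
  -5k^4 - 5k^3 + 335k^2 + 125k - 5250 = (-5)(k^4 - 10k^3 - 23k^2 + 492k - 1260) + (-55k^3 + 220k^2 + 2585k - 11550)
  k^4 - 10k^3 - 23k^2 + 492k - 1260 = (-(1/55)k + 6/55)(-55k^3 + 220k^2 + 2585k - 11550) + (0)
Last nonzero remainder: -55k^3 + 220k^2 + 2585k - 11550. Dividing through by -55 gives the monic gcd k^3 - 4k^2 - 47k + 210.
Cancel k^3 - 4k^2 - 47k + 210 from numerator and denominator to get the reduced form.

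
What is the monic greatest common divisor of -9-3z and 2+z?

Apply the Euclidean algorithm:
  -3z-9 = (-3)(z+2) + (-3)
  z+2 = (-(1/3)z-2/3)(-3) + (0)
The last nonzero remainder is the constant -3, so the polynomials are coprime and gcd = 1.

1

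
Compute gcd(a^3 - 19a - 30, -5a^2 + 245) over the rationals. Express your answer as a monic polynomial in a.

Euclidean algorithm in ℚ[a]:
  a^3 - 19a - 30 = (-(1/5)a)(-5a^2 + 245) + (30a - 30)
  -5a^2 + 245 = (-(1/6)a - 1/6)(30a - 30) + (240)
  30a - 30 = ((1/8)a - 1/8)(240) + (0)
The last nonzero remainder is the constant 240, so the polynomials are coprime and gcd = 1.

1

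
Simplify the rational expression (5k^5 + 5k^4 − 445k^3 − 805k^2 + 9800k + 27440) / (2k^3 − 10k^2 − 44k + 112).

By polynomial division,
  5k^5 + 5k^4 − 445k^3 − 805k^2 + 9800k + 27440 = ((5/2)k^2 + 15k − 185/2)(2k^3 − 10k^2 − 44k + 112) + (−1350k^2 + 4050k + 37800)
  2k^3 − 10k^2 − 44k + 112 = (−(1/675)k + 2/675)(−1350k^2 + 4050k + 37800) + (0)
Last nonzero remainder: −1350k^2 + 4050k + 37800. Dividing through by −1350 gives the monic gcd k^2 − 3k − 28.
Cancel k^2 − 3k − 28 from numerator and denominator to get the reduced form.

(5k^3 + 20k^2 − 245k − 980)/(2k − 4)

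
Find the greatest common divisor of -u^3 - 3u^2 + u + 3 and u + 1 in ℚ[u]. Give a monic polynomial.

By polynomial division,
  -u^3 - 3u^2 + u + 3 = (-u^2 - 2u + 3)(u + 1) + (0)
The last nonzero remainder u + 1 is already monic.

u + 1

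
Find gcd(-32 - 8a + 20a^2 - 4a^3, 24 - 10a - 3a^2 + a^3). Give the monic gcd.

8 - 6a + a^2

Euclidean algorithm in ℚ[a]:
  -4a^3 + 20a^2 - 8a - 32 = (-4)(a^3 - 3a^2 - 10a + 24) + (8a^2 - 48a + 64)
  a^3 - 3a^2 - 10a + 24 = ((1/8)a + 3/8)(8a^2 - 48a + 64) + (0)
Last nonzero remainder: 8a^2 - 48a + 64. Dividing through by 8 gives the monic gcd a^2 - 6a + 8.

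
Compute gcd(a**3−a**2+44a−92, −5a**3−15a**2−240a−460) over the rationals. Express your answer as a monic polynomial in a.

a**2+a+46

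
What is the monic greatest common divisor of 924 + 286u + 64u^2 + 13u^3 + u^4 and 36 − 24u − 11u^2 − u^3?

6 + u

Apply the Euclidean algorithm:
  u^4 + 13u^3 + 64u^2 + 286u + 924 = (−u − 2)(−u^3 − 11u^2 − 24u + 36) + (18u^2 + 274u + 996)
  −u^3 − 11u^2 − 24u + 36 = (−(1/18)u + 19/81)(18u^2 + 274u + 996) + (−(2668/81)u − 5336/27)
  18u^2 + 274u + 996 = (−(729/1334)u − 6723/1334)(−(2668/81)u − 5336/27) + (0)
Last nonzero remainder: −(2668/81)u − 5336/27. Dividing through by −2668/81 gives the monic gcd u + 6.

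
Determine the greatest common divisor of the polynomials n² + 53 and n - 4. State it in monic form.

1

Apply the Euclidean algorithm:
  n² + 53 = (n + 4)(n - 4) + (69)
  n - 4 = ((1/69)n - 4/69)(69) + (0)
The last nonzero remainder is the constant 69, so the polynomials are coprime and gcd = 1.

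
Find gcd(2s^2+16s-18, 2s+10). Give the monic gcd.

Euclidean algorithm in ℚ[s]:
  2s^2+16s-18 = (s+3)(2s+10) + (-48)
  2s+10 = (-(1/24)s-5/24)(-48) + (0)
The last nonzero remainder is the constant -48, so the polynomials are coprime and gcd = 1.

1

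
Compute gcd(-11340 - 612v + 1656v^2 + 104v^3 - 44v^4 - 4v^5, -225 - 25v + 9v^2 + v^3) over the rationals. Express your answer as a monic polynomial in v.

-45 + 4v + v^2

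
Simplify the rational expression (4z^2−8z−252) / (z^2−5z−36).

(4z+28)/(z+4)

By polynomial division,
  4z^2−8z−252 = (4)(z^2−5z−36) + (12z−108)
  z^2−5z−36 = ((1/12)z+1/3)(12z−108) + (0)
Last nonzero remainder: 12z−108. Dividing through by 12 gives the monic gcd z−9.
Cancel z−9 from numerator and denominator to get the reduced form.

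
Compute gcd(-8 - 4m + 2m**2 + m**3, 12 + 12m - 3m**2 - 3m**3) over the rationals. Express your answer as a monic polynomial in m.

By polynomial division,
  m**3 + 2m**2 - 4m - 8 = (-1/3)(-3m**3 - 3m**2 + 12m + 12) + (m**2 - 4)
  -3m**3 - 3m**2 + 12m + 12 = (-3m - 3)(m**2 - 4) + (0)
The last nonzero remainder m**2 - 4 is already monic.

-4 + m**2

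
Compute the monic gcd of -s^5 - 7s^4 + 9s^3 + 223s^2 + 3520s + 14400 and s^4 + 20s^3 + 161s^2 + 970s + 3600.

s^3 + 10s^2 + 61s + 360

By polynomial division,
  -s^5 - 7s^4 + 9s^3 + 223s^2 + 3520s + 14400 = (-s + 13)(s^4 + 20s^3 + 161s^2 + 970s + 3600) + (-90s^3 - 900s^2 - 5490s - 32400)
  s^4 + 20s^3 + 161s^2 + 970s + 3600 = (-(1/90)s - 1/9)(-90s^3 - 900s^2 - 5490s - 32400) + (0)
Last nonzero remainder: -90s^3 - 900s^2 - 5490s - 32400. Dividing through by -90 gives the monic gcd s^3 + 10s^2 + 61s + 360.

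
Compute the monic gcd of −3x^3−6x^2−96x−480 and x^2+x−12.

Apply the Euclidean algorithm:
  −3x^3−6x^2−96x−480 = (−3x−3)(x^2+x−12) + (−129x−516)
  x^2+x−12 = (−(1/129)x+1/43)(−129x−516) + (0)
Last nonzero remainder: −129x−516. Dividing through by −129 gives the monic gcd x+4.

x+4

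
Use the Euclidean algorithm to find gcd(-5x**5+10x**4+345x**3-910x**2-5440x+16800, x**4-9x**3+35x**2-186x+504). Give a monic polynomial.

x**2-10x+24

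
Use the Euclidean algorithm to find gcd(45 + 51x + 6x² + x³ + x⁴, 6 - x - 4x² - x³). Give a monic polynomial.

3 + x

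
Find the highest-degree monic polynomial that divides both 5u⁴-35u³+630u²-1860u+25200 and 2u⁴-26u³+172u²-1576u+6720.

Euclidean algorithm in ℚ[u]:
  5u⁴-35u³+630u²-1860u+25200 = (5/2)(2u⁴-26u³+172u²-1576u+6720) + (30u³+200u²+2080u+8400)
  2u⁴-26u³+172u²-1576u+6720 = ((1/15)u-59/45)(30u³+200u²+2080u+8400) + ((2660/9)u²+(5320/9)u+53200/3)
  30u³+200u²+2080u+8400 = ((27/266)u+9/19)((2660/9)u²+(5320/9)u+53200/3) + (0)
Last nonzero remainder: (2660/9)u²+(5320/9)u+53200/3. Dividing through by 2660/9 gives the monic gcd u²+2u+60.

u²+2u+60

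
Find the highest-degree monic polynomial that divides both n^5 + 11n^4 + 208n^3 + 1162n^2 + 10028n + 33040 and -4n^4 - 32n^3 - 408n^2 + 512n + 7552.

n^3 + 12n^2 + 150n + 472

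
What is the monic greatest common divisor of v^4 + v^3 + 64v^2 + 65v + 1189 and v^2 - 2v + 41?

v^2 - 2v + 41

Apply the Euclidean algorithm:
  v^4 + v^3 + 64v^2 + 65v + 1189 = (v^2 + 3v + 29)(v^2 - 2v + 41) + (0)
The last nonzero remainder v^2 - 2v + 41 is already monic.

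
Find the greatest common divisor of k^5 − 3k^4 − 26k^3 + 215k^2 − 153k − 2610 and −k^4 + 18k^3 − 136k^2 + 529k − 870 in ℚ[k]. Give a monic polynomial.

k^3 − 12k^2 + 64k − 145

Apply the Euclidean algorithm:
  k^5 − 3k^4 − 26k^3 + 215k^2 − 153k − 2610 = (−k − 15)(−k^4 + 18k^3 − 136k^2 + 529k − 870) + (108k^3 − 1296k^2 + 6912k − 15660)
  −k^4 + 18k^3 − 136k^2 + 529k − 870 = (−(1/108)k + 1/18)(108k^3 − 1296k^2 + 6912k − 15660) + (0)
Last nonzero remainder: 108k^3 − 1296k^2 + 6912k − 15660. Dividing through by 108 gives the monic gcd k^3 − 12k^2 + 64k − 145.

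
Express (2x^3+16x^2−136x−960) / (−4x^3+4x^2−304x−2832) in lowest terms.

Repeated division with remainder:
  2x^3+16x^2−136x−960 = (−1/2)(−4x^3+4x^2−304x−2832) + (18x^2−288x−2376)
  −4x^3+4x^2−304x−2832 = (−(2/9)x−10/3)(18x^2−288x−2376) + (−1792x−10752)
  18x^2−288x−2376 = (−(9/896)x+99/448)(−1792x−10752) + (0)
Last nonzero remainder: −1792x−10752. Dividing through by −1792 gives the monic gcd x+6.
Cancel x+6 from numerator and denominator to get the reduced form.

(−x^2−2x+80)/(2x^2−14x+236)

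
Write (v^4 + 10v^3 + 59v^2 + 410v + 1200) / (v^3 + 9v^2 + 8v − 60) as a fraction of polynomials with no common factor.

(v^2 − v + 40)/(v − 2)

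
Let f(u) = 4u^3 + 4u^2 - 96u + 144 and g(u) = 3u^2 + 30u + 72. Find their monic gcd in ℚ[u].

Euclidean algorithm in ℚ[u]:
  4u^3 + 4u^2 - 96u + 144 = ((4/3)u - 12)(3u^2 + 30u + 72) + (168u + 1008)
  3u^2 + 30u + 72 = ((1/56)u + 1/14)(168u + 1008) + (0)
Last nonzero remainder: 168u + 1008. Dividing through by 168 gives the monic gcd u + 6.

u + 6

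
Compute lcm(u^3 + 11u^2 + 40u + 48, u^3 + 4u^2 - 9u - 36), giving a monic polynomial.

Apply the Euclidean algorithm:
  u^3 + 11u^2 + 40u + 48 = (u^3 + 4u^2 - 9u - 36) + (7u^2 + 49u + 84)
  u^3 + 4u^2 - 9u - 36 = ((1/7)u - 3/7)(7u^2 + 49u + 84) + (0)
Last nonzero remainder: 7u^2 + 49u + 84. Dividing through by 7 gives the monic gcd u^2 + 7u + 12.
Then lcm(f, g) = f·g / gcd(f, g); expanding and making the result monic gives the answer.

u^4 + 8u^3 + 7u^2 - 72u - 144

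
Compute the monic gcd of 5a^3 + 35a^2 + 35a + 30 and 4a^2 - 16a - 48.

Apply the Euclidean algorithm:
  5a^3 + 35a^2 + 35a + 30 = ((5/4)a + 55/4)(4a^2 - 16a - 48) + (315a + 690)
  4a^2 - 16a - 48 = ((4/315)a - 104/1323)(315a + 690) + (2752/441)
  315a + 690 = ((138915/2752)a + 152145/1376)(2752/441) + (0)
The last nonzero remainder is the constant 2752/441, so the polynomials are coprime and gcd = 1.

1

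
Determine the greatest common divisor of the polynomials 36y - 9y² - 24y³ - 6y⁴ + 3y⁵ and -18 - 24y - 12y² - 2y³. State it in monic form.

Euclidean algorithm in ℚ[y]:
  3y⁵ - 6y⁴ - 24y³ - 9y² + 36y = (-(3/2)y² + 12y - 42)(-2y³ - 12y² - 24y - 18) + (-252y² - 756y - 756)
  -2y³ - 12y² - 24y - 18 = ((1/126)y + 1/42)(-252y² - 756y - 756) + (0)
Last nonzero remainder: -252y² - 756y - 756. Dividing through by -252 gives the monic gcd y² + 3y + 3.

3 + 3y + y²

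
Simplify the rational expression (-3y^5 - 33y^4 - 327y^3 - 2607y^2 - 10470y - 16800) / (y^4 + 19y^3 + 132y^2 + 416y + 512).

(-3y^3 - 12y^2 - 195y - 1050)/(y^2 + 12y + 32)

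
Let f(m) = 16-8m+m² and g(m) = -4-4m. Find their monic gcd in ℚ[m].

By polynomial division,
  m²-8m+16 = (-(1/4)m+9/4)(-4m-4) + (25)
  -4m-4 = (-(4/25)m-4/25)(25) + (0)
The last nonzero remainder is the constant 25, so the polynomials are coprime and gcd = 1.

1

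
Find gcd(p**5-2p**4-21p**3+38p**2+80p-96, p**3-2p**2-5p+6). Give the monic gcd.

p**3-2p**2-5p+6

Repeated division with remainder:
  p**5-2p**4-21p**3+38p**2+80p-96 = (p**2-16)(p**3-2p**2-5p+6) + (0)
The last nonzero remainder p**3-2p**2-5p+6 is already monic.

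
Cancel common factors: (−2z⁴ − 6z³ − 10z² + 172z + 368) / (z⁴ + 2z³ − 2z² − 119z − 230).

Apply the Euclidean algorithm:
  −2z⁴ − 6z³ − 10z² + 172z + 368 = (−2)(z⁴ + 2z³ − 2z² − 119z − 230) + (−2z³ − 14z² − 66z − 92)
  z⁴ + 2z³ − 2z² − 119z − 230 = (−(1/2)z + 5/2)(−2z³ − 14z² − 66z − 92) + (0)
Last nonzero remainder: −2z³ − 14z² − 66z − 92. Dividing through by −2 gives the monic gcd z³ + 7z² + 33z + 46.
Cancel z³ + 7z² + 33z + 46 from numerator and denominator to get the reduced form.

(−2z + 8)/(z − 5)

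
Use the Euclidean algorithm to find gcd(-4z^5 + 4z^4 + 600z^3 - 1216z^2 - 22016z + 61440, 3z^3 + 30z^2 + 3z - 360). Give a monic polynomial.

z^2 + 5z - 24

Euclidean algorithm in ℚ[z]:
  -4z^5 + 4z^4 + 600z^3 - 1216z^2 - 22016z + 61440 = (-(4/3)z^2 + (44/3)z + 164/3)(3z^3 + 30z^2 + 3z - 360) + (-3380z^2 - 16900z + 81120)
  3z^3 + 30z^2 + 3z - 360 = (-(3/3380)z - 3/676)(-3380z^2 - 16900z + 81120) + (0)
Last nonzero remainder: -3380z^2 - 16900z + 81120. Dividing through by -3380 gives the monic gcd z^2 + 5z - 24.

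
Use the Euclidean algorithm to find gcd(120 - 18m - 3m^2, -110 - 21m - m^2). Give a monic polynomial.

10 + m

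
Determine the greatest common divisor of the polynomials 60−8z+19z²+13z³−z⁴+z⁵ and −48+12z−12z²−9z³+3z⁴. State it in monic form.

4+z²+z³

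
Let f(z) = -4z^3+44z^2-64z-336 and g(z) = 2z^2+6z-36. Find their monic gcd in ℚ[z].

1

Apply the Euclidean algorithm:
  -4z^3+44z^2-64z-336 = (-2z+28)(2z^2+6z-36) + (-304z+672)
  2z^2+6z-36 = (-(1/152)z-99/2888)(-304z+672) + (-4680/361)
  -304z+672 = ((13718/585)z-10108/195)(-4680/361) + (0)
The last nonzero remainder is the constant -4680/361, so the polynomials are coprime and gcd = 1.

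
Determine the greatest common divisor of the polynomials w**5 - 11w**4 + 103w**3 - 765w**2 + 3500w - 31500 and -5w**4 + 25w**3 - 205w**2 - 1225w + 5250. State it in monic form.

w**2 - 7w + 70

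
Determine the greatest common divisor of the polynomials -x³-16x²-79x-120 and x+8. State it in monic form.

By polynomial division,
  -x³-16x²-79x-120 = (-x²-8x-15)(x+8) + (0)
The last nonzero remainder x+8 is already monic.

x+8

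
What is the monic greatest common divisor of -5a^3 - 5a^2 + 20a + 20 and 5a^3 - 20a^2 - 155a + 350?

a - 2

By polynomial division,
  -5a^3 - 5a^2 + 20a + 20 = (-1)(5a^3 - 20a^2 - 155a + 350) + (-25a^2 - 135a + 370)
  5a^3 - 20a^2 - 155a + 350 = (-(1/5)a + 47/25)(-25a^2 - 135a + 370) + ((864/5)a - 1728/5)
  -25a^2 - 135a + 370 = (-(125/864)a - 925/864)((864/5)a - 1728/5) + (0)
Last nonzero remainder: (864/5)a - 1728/5. Dividing through by 864/5 gives the monic gcd a - 2.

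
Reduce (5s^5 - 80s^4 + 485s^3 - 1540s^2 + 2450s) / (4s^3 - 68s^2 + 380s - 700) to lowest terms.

(5s^3 - 20s^2 + 70s)/(4s - 20)

By polynomial division,
  5s^5 - 80s^4 + 485s^3 - 1540s^2 + 2450s = ((5/4)s^2 + (5/4)s + 95/4)(4s^3 - 68s^2 + 380s - 700) + (475s^2 - 5700s + 16625)
  4s^3 - 68s^2 + 380s - 700 = ((4/475)s - 4/95)(475s^2 - 5700s + 16625) + (0)
Last nonzero remainder: 475s^2 - 5700s + 16625. Dividing through by 475 gives the monic gcd s^2 - 12s + 35.
Cancel s^2 - 12s + 35 from numerator and denominator to get the reduced form.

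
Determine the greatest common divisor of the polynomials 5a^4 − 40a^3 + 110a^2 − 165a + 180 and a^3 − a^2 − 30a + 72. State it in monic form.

Repeated division with remainder:
  5a^4 − 40a^3 + 110a^2 − 165a + 180 = (5a − 35)(a^3 − a^2 − 30a + 72) + (225a^2 − 1575a + 2700)
  a^3 − a^2 − 30a + 72 = ((1/225)a + 2/75)(225a^2 − 1575a + 2700) + (0)
Last nonzero remainder: 225a^2 − 1575a + 2700. Dividing through by 225 gives the monic gcd a^2 − 7a + 12.

a^2 − 7a + 12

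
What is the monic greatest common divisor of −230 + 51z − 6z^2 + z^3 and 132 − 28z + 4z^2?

By polynomial division,
  z^3 − 6z^2 + 51z − 230 = ((1/4)z + 1/4)(4z^2 − 28z + 132) + (25z − 263)
  4z^2 − 28z + 132 = ((4/25)z + 352/625)(25z − 263) + (175076/625)
  25z − 263 = ((15625/175076)z − 164375/175076)(175076/625) + (0)
The last nonzero remainder is the constant 175076/625, so the polynomials are coprime and gcd = 1.

1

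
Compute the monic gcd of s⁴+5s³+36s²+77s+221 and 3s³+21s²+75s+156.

s²+3s+13

Euclidean algorithm in ℚ[s]:
  s⁴+5s³+36s²+77s+221 = ((1/3)s-2/3)(3s³+21s²+75s+156) + (25s²+75s+325)
  3s³+21s²+75s+156 = ((3/25)s+12/25)(25s²+75s+325) + (0)
Last nonzero remainder: 25s²+75s+325. Dividing through by 25 gives the monic gcd s²+3s+13.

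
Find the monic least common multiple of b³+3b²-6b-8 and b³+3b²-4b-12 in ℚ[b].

Euclidean algorithm in ℚ[b]:
  b³+3b²-6b-8 = (b³+3b²-4b-12) + (-2b+4)
  b³+3b²-4b-12 = (-(1/2)b²-(5/2)b-3)(-2b+4) + (0)
Last nonzero remainder: -2b+4. Dividing through by -2 gives the monic gcd b-2.
Then lcm(f, g) = f·g / gcd(f, g); expanding and making the result monic gives the answer.

b⁵+8b⁴+15b³-20b²-76b-48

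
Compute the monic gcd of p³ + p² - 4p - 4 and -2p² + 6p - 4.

Euclidean algorithm in ℚ[p]:
  p³ + p² - 4p - 4 = (-(1/2)p - 2)(-2p² + 6p - 4) + (6p - 12)
  -2p² + 6p - 4 = (-(1/3)p + 1/3)(6p - 12) + (0)
Last nonzero remainder: 6p - 12. Dividing through by 6 gives the monic gcd p - 2.

p - 2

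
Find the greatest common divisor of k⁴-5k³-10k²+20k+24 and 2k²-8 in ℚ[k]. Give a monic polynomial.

Repeated division with remainder:
  k⁴-5k³-10k²+20k+24 = ((1/2)k²-(5/2)k-3)(2k²-8) + (0)
Last nonzero remainder: 2k²-8. Dividing through by 2 gives the monic gcd k²-4.

k²-4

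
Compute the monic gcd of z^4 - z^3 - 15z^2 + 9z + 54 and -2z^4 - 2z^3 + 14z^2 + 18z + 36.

z^2 - 9

Apply the Euclidean algorithm:
  z^4 - z^3 - 15z^2 + 9z + 54 = (-1/2)(-2z^4 - 2z^3 + 14z^2 + 18z + 36) + (-2z^3 - 8z^2 + 18z + 72)
  -2z^4 - 2z^3 + 14z^2 + 18z + 36 = (z - 3)(-2z^3 - 8z^2 + 18z + 72) + (-28z^2 + 252)
  -2z^3 - 8z^2 + 18z + 72 = ((1/14)z + 2/7)(-28z^2 + 252) + (0)
Last nonzero remainder: -28z^2 + 252. Dividing through by -28 gives the monic gcd z^2 - 9.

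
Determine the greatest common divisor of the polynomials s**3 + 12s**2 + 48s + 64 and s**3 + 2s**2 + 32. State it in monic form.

s + 4

Repeated division with remainder:
  s**3 + 12s**2 + 48s + 64 = (s**3 + 2s**2 + 32) + (10s**2 + 48s + 32)
  s**3 + 2s**2 + 32 = ((1/10)s − 7/25)(10s**2 + 48s + 32) + ((256/25)s + 1024/25)
  10s**2 + 48s + 32 = ((125/128)s + 25/32)((256/25)s + 1024/25) + (0)
Last nonzero remainder: (256/25)s + 1024/25. Dividing through by 256/25 gives the monic gcd s + 4.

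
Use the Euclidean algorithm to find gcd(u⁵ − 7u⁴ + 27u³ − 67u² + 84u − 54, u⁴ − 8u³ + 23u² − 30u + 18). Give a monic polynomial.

u³ − 5u² + 8u − 6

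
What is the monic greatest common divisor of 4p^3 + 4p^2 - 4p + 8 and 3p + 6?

p + 2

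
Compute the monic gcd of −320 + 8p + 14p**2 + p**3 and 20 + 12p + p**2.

By polynomial division,
  p**3 + 14p**2 + 8p − 320 = (p + 2)(p**2 + 12p + 20) + (−36p − 360)
  p**2 + 12p + 20 = (−(1/36)p − 1/18)(−36p − 360) + (0)
Last nonzero remainder: −36p − 360. Dividing through by −36 gives the monic gcd p + 10.

10 + p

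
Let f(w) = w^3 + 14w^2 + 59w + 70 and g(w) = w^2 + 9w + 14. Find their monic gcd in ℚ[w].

w^2 + 9w + 14

Euclidean algorithm in ℚ[w]:
  w^3 + 14w^2 + 59w + 70 = (w + 5)(w^2 + 9w + 14) + (0)
The last nonzero remainder w^2 + 9w + 14 is already monic.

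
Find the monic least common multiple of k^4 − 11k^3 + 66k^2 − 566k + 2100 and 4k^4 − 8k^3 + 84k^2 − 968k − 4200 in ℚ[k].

Repeated division with remainder:
  k^4 − 11k^3 + 66k^2 − 566k + 2100 = (1/4)(4k^4 − 8k^3 + 84k^2 − 968k − 4200) + (−9k^3 + 45k^2 − 324k + 3150)
  4k^4 − 8k^3 + 84k^2 − 968k − 4200 = (−(4/9)k − 4/3)(−9k^3 + 45k^2 − 324k + 3150) + (0)
Last nonzero remainder: −9k^3 + 45k^2 − 324k + 3150. Dividing through by −9 gives the monic gcd k^3 − 5k^2 + 36k − 350.
Then lcm(f, g) = f·g / gcd(f, g); expanding and making the result monic gives the answer.

k^5 − 8k^4 + 33k^3 − 368k^2 + 402k + 6300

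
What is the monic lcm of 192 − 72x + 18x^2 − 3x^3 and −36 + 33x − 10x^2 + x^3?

By polynomial division,
  −3x^3 + 18x^2 − 72x + 192 = (−3)(x^3 − 10x^2 + 33x − 36) + (−12x^2 + 27x + 84)
  x^3 − 10x^2 + 33x − 36 = (−(1/12)x + 31/48)(−12x^2 + 27x + 84) + ((361/16)x − 361/4)
  −12x^2 + 27x + 84 = (−(192/361)x − 336/361)((361/16)x − 361/4) + (0)
Last nonzero remainder: (361/16)x − 361/4. Dividing through by 361/16 gives the monic gcd x − 4.
Then lcm(f, g) = f·g / gcd(f, g); expanding and making the result monic gives the answer.

−576 + 600x − 262x^2 + 69x^3 − 12x^4 + x^5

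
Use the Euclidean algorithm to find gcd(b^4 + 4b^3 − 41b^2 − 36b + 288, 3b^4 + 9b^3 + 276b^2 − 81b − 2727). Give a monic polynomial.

Euclidean algorithm in ℚ[b]:
  b^4 + 4b^3 − 41b^2 − 36b + 288 = (1/3)(3b^4 + 9b^3 + 276b^2 − 81b − 2727) + (b^3 − 133b^2 − 9b + 1197)
  3b^4 + 9b^3 + 276b^2 − 81b − 2727 = (3b + 408)(b^3 − 133b^2 − 9b + 1197) + (54567b^2 − 491103)
  b^3 − 133b^2 − 9b + 1197 = ((1/54567)b − 133/54567)(54567b^2 − 491103) + (0)
Last nonzero remainder: 54567b^2 − 491103. Dividing through by 54567 gives the monic gcd b^2 − 9.

b^2 − 9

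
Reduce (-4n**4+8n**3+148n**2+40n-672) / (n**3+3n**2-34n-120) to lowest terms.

(-4n**3+24n**2+52n-168)/(n**2-n-30)

Apply the Euclidean algorithm:
  -4n**4+8n**3+148n**2+40n-672 = (-4n+20)(n**3+3n**2-34n-120) + (-48n**2+240n+1728)
  n**3+3n**2-34n-120 = (-(1/48)n-1/6)(-48n**2+240n+1728) + (42n+168)
  -48n**2+240n+1728 = (-(8/7)n+72/7)(42n+168) + (0)
Last nonzero remainder: 42n+168. Dividing through by 42 gives the monic gcd n+4.
Cancel n+4 from numerator and denominator to get the reduced form.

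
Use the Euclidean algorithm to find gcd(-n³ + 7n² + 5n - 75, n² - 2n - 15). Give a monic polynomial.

By polynomial division,
  -n³ + 7n² + 5n - 75 = (-n + 5)(n² - 2n - 15) + (0)
The last nonzero remainder n² - 2n - 15 is already monic.

n² - 2n - 15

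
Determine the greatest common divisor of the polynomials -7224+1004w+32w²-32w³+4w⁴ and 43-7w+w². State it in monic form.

Euclidean algorithm in ℚ[w]:
  4w⁴-32w³+32w²+1004w-7224 = (4w²-4w-168)(w²-7w+43) + (0)
The last nonzero remainder w²-7w+43 is already monic.

43-7w+w²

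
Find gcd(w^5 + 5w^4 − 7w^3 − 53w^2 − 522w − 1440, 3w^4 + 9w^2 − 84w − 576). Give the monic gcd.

w^3 + 4w^2 + 19w + 48

By polynomial division,
  w^5 + 5w^4 − 7w^3 − 53w^2 − 522w − 1440 = ((1/3)w + 5/3)(3w^4 + 9w^2 − 84w − 576) + (−10w^3 − 40w^2 − 190w − 480)
  3w^4 + 9w^2 − 84w − 576 = (−(3/10)w + 6/5)(−10w^3 − 40w^2 − 190w − 480) + (0)
Last nonzero remainder: −10w^3 − 40w^2 − 190w − 480. Dividing through by −10 gives the monic gcd w^3 + 4w^2 + 19w + 48.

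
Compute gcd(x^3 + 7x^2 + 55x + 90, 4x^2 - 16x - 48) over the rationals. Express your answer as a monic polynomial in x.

x + 2

By polynomial division,
  x^3 + 7x^2 + 55x + 90 = ((1/4)x + 11/4)(4x^2 - 16x - 48) + (111x + 222)
  4x^2 - 16x - 48 = ((4/111)x - 8/37)(111x + 222) + (0)
Last nonzero remainder: 111x + 222. Dividing through by 111 gives the monic gcd x + 2.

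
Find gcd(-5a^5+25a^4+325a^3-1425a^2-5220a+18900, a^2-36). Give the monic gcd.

Repeated division with remainder:
  -5a^5+25a^4+325a^3-1425a^2-5220a+18900 = (-5a^3+25a^2+145a-525)(a^2-36) + (0)
The last nonzero remainder a^2-36 is already monic.

a^2-36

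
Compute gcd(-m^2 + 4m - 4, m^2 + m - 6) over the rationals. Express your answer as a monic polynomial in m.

Repeated division with remainder:
  -m^2 + 4m - 4 = (-1)(m^2 + m - 6) + (5m - 10)
  m^2 + m - 6 = ((1/5)m + 3/5)(5m - 10) + (0)
Last nonzero remainder: 5m - 10. Dividing through by 5 gives the monic gcd m - 2.

m - 2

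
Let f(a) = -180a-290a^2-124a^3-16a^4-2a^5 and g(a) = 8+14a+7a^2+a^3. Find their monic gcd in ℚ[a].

2+3a+a^2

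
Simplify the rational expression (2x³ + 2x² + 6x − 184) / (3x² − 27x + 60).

(2x² + 10x + 46)/(3x − 15)

Apply the Euclidean algorithm:
  2x³ + 2x² + 6x − 184 = ((2/3)x + 20/3)(3x² − 27x + 60) + (146x − 584)
  3x² − 27x + 60 = ((3/146)x − 15/146)(146x − 584) + (0)
Last nonzero remainder: 146x − 584. Dividing through by 146 gives the monic gcd x − 4.
Cancel x − 4 from numerator and denominator to get the reduced form.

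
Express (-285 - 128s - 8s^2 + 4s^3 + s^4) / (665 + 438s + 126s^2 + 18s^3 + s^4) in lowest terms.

(-15 - 2s + s^2)/(35 + 12s + s^2)

Euclidean algorithm in ℚ[s]:
  s^4 + 4s^3 - 8s^2 - 128s - 285 = (s^4 + 18s^3 + 126s^2 + 438s + 665) + (-14s^3 - 134s^2 - 566s - 950)
  s^4 + 18s^3 + 126s^2 + 438s + 665 = (-(1/14)s - 59/98)(-14s^3 - 134s^2 - 566s - 950) + ((240/49)s^2 + (1440/49)s + 4560/49)
  -14s^3 - 134s^2 - 566s - 950 = (-(343/120)s - 245/24)((240/49)s^2 + (1440/49)s + 4560/49) + (0)
Last nonzero remainder: (240/49)s^2 + (1440/49)s + 4560/49. Dividing through by 240/49 gives the monic gcd s^2 + 6s + 19.
Cancel s^2 + 6s + 19 from numerator and denominator to get the reduced form.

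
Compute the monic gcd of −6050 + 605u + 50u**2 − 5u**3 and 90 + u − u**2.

−10 + u

Repeated division with remainder:
  −5u**3 + 50u**2 + 605u − 6050 = (5u − 45)(−u**2 + u + 90) + (200u − 2000)
  −u**2 + u + 90 = (−(1/200)u − 9/200)(200u − 2000) + (0)
Last nonzero remainder: 200u − 2000. Dividing through by 200 gives the monic gcd u − 10.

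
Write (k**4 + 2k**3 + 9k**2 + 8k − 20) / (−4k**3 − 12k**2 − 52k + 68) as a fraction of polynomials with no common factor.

(−k**3 − 3k**2 − 12k − 20)/(4k**2 + 16k + 68)

By polynomial division,
  k**4 + 2k**3 + 9k**2 + 8k − 20 = (−(1/4)k + 1/4)(−4k**3 − 12k**2 − 52k + 68) + (−k**2 + 38k − 37)
  −4k**3 − 12k**2 − 52k + 68 = (4k + 164)(−k**2 + 38k − 37) + (−6136k + 6136)
  −k**2 + 38k − 37 = ((1/6136)k − 37/6136)(−6136k + 6136) + (0)
Last nonzero remainder: −6136k + 6136. Dividing through by −6136 gives the monic gcd k − 1.
Cancel k − 1 from numerator and denominator to get the reduced form.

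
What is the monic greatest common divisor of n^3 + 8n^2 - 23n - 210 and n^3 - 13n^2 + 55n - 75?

n - 5

Apply the Euclidean algorithm:
  n^3 + 8n^2 - 23n - 210 = (n^3 - 13n^2 + 55n - 75) + (21n^2 - 78n - 135)
  n^3 - 13n^2 + 55n - 75 = ((1/21)n - 65/147)(21n^2 - 78n - 135) + ((1320/49)n - 6600/49)
  21n^2 - 78n - 135 = ((343/440)n + 441/440)((1320/49)n - 6600/49) + (0)
Last nonzero remainder: (1320/49)n - 6600/49. Dividing through by 1320/49 gives the monic gcd n - 5.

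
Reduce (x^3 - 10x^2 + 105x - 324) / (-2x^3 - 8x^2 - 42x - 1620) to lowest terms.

(-x + 4)/(2x + 20)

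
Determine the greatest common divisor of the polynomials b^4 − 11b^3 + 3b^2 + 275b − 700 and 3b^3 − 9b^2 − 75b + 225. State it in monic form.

Apply the Euclidean algorithm:
  b^4 − 11b^3 + 3b^2 + 275b − 700 = ((1/3)b − 8/3)(3b^3 − 9b^2 − 75b + 225) + (4b^2 − 100)
  3b^3 − 9b^2 − 75b + 225 = ((3/4)b − 9/4)(4b^2 − 100) + (0)
Last nonzero remainder: 4b^2 − 100. Dividing through by 4 gives the monic gcd b^2 − 25.

b^2 − 25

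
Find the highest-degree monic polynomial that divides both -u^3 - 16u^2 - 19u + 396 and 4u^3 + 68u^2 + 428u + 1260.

u + 9

Euclidean algorithm in ℚ[u]:
  -u^3 - 16u^2 - 19u + 396 = (-1/4)(4u^3 + 68u^2 + 428u + 1260) + (u^2 + 88u + 711)
  4u^3 + 68u^2 + 428u + 1260 = (4u - 284)(u^2 + 88u + 711) + (22576u + 203184)
  u^2 + 88u + 711 = ((1/22576)u + 79/22576)(22576u + 203184) + (0)
Last nonzero remainder: 22576u + 203184. Dividing through by 22576 gives the monic gcd u + 9.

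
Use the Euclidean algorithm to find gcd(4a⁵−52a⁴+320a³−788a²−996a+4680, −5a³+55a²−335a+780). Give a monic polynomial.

a²−7a+39

Euclidean algorithm in ℚ[a]:
  4a⁵−52a⁴+320a³−788a²−996a+4680 = (−(4/5)a²+(8/5)a+36/5)(−5a³+55a²−335a+780) + (−24a²+168a−936)
  −5a³+55a²−335a+780 = ((5/24)a−5/6)(−24a²+168a−936) + (0)
Last nonzero remainder: −24a²+168a−936. Dividing through by −24 gives the monic gcd a²−7a+39.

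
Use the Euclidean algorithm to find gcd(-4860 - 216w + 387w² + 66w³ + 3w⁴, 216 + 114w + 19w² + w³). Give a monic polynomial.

By polynomial division,
  3w⁴ + 66w³ + 387w² - 216w - 4860 = (3w + 9)(w³ + 19w² + 114w + 216) + (-126w² - 1890w - 6804)
  w³ + 19w² + 114w + 216 = (-(1/126)w - 2/63)(-126w² - 1890w - 6804) + (0)
Last nonzero remainder: -126w² - 1890w - 6804. Dividing through by -126 gives the monic gcd w² + 15w + 54.

54 + 15w + w²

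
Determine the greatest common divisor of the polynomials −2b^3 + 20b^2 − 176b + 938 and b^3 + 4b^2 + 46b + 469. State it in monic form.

b^2 − 3b + 67

Repeated division with remainder:
  −2b^3 + 20b^2 − 176b + 938 = (−2)(b^3 + 4b^2 + 46b + 469) + (28b^2 − 84b + 1876)
  b^3 + 4b^2 + 46b + 469 = ((1/28)b + 1/4)(28b^2 − 84b + 1876) + (0)
Last nonzero remainder: 28b^2 − 84b + 1876. Dividing through by 28 gives the monic gcd b^2 − 3b + 67.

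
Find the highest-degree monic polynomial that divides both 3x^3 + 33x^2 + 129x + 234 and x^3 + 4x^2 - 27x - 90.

x + 6

Euclidean algorithm in ℚ[x]:
  3x^3 + 33x^2 + 129x + 234 = (3)(x^3 + 4x^2 - 27x - 90) + (21x^2 + 210x + 504)
  x^3 + 4x^2 - 27x - 90 = ((1/21)x - 2/7)(21x^2 + 210x + 504) + (9x + 54)
  21x^2 + 210x + 504 = ((7/3)x + 28/3)(9x + 54) + (0)
Last nonzero remainder: 9x + 54. Dividing through by 9 gives the monic gcd x + 6.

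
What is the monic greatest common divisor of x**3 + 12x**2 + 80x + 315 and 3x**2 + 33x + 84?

Euclidean algorithm in ℚ[x]:
  x**3 + 12x**2 + 80x + 315 = ((1/3)x + 1/3)(3x**2 + 33x + 84) + (41x + 287)
  3x**2 + 33x + 84 = ((3/41)x + 12/41)(41x + 287) + (0)
Last nonzero remainder: 41x + 287. Dividing through by 41 gives the monic gcd x + 7.

x + 7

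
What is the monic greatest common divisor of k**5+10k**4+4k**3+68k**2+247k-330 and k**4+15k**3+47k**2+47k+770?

Euclidean algorithm in ℚ[k]:
  k**5+10k**4+4k**3+68k**2+247k-330 = (k-5)(k**4+15k**3+47k**2+47k+770) + (32k**3+256k**2-288k+3520)
  k**4+15k**3+47k**2+47k+770 = ((1/32)k+7/32)(32k**3+256k**2-288k+3520) + (0)
Last nonzero remainder: 32k**3+256k**2-288k+3520. Dividing through by 32 gives the monic gcd k**3+8k**2-9k+110.

k**3+8k**2-9k+110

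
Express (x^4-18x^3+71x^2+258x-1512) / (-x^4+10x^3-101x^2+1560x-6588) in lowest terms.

Euclidean algorithm in ℚ[x]:
  x^4-18x^3+71x^2+258x-1512 = (-1)(-x^4+10x^3-101x^2+1560x-6588) + (-8x^3-30x^2+1818x-8100)
  -x^4+10x^3-101x^2+1560x-6588 = ((1/8)x-55/32)(-8x^3-30x^2+1818x-8100) + (-(6077/16)x^2+(91155/16)x-164079/8)
  -8x^3-30x^2+1818x-8100 = ((128/6077)x+2400/6077)(-(6077/16)x^2+(91155/16)x-164079/8) + (0)
Last nonzero remainder: -(6077/16)x^2+(91155/16)x-164079/8. Dividing through by -6077/16 gives the monic gcd x^2-15x+54.
Cancel x^2-15x+54 from numerator and denominator to get the reduced form.

(-x^2+3x+28)/(x^2+5x+122)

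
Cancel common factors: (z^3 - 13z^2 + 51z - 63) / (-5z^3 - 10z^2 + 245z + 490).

(-z^2 + 6z - 9)/(5z^2 + 45z + 70)

Euclidean algorithm in ℚ[z]:
  z^3 - 13z^2 + 51z - 63 = (-1/5)(-5z^3 - 10z^2 + 245z + 490) + (-15z^2 + 100z + 35)
  -5z^3 - 10z^2 + 245z + 490 = ((1/3)z + 26/9)(-15z^2 + 100z + 35) + (-(500/9)z + 3500/9)
  -15z^2 + 100z + 35 = ((27/100)z + 9/100)(-(500/9)z + 3500/9) + (0)
Last nonzero remainder: -(500/9)z + 3500/9. Dividing through by -500/9 gives the monic gcd z - 7.
Cancel z - 7 from numerator and denominator to get the reduced form.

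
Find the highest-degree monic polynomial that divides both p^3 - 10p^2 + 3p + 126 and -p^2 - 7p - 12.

p + 3

Repeated division with remainder:
  p^3 - 10p^2 + 3p + 126 = (-p + 17)(-p^2 - 7p - 12) + (110p + 330)
  -p^2 - 7p - 12 = (-(1/110)p - 2/55)(110p + 330) + (0)
Last nonzero remainder: 110p + 330. Dividing through by 110 gives the monic gcd p + 3.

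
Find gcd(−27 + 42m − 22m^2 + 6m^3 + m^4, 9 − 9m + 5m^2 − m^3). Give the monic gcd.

3 − 2m + m^2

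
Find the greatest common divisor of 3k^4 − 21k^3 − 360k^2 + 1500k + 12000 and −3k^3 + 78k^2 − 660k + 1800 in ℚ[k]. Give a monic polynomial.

k^2 − 20k + 100

Repeated division with remainder:
  3k^4 − 21k^3 − 360k^2 + 1500k + 12000 = (−k − 19)(−3k^3 + 78k^2 − 660k + 1800) + (462k^2 − 9240k + 46200)
  −3k^3 + 78k^2 − 660k + 1800 = (−(1/154)k + 3/77)(462k^2 − 9240k + 46200) + (0)
Last nonzero remainder: 462k^2 − 9240k + 46200. Dividing through by 462 gives the monic gcd k^2 − 20k + 100.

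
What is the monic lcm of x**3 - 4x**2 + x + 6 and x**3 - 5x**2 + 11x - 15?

Euclidean algorithm in ℚ[x]:
  x**3 - 4x**2 + x + 6 = (x**3 - 5x**2 + 11x - 15) + (x**2 - 10x + 21)
  x**3 - 5x**2 + 11x - 15 = (x + 5)(x**2 - 10x + 21) + (40x - 120)
  x**2 - 10x + 21 = ((1/40)x - 7/40)(40x - 120) + (0)
Last nonzero remainder: 40x - 120. Dividing through by 40 gives the monic gcd x - 3.
Then lcm(f, g) = f·g / gcd(f, g); expanding and making the result monic gives the answer.

x**5 - 6x**4 + 14x**3 - 16x**2 - 7x + 30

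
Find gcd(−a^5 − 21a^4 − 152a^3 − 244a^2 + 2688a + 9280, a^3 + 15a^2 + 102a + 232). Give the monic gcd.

Euclidean algorithm in ℚ[a]:
  −a^5 − 21a^4 − 152a^3 − 244a^2 + 2688a + 9280 = (−a^2 − 6a + 40)(a^3 + 15a^2 + 102a + 232) + (0)
The last nonzero remainder a^3 + 15a^2 + 102a + 232 is already monic.

a^3 + 15a^2 + 102a + 232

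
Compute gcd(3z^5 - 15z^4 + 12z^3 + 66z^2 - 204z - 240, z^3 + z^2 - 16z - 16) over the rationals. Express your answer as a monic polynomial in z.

By polynomial division,
  3z^5 - 15z^4 + 12z^3 + 66z^2 - 204z - 240 = (3z^2 - 18z + 78)(z^3 + z^2 - 16z - 16) + (-252z^2 + 756z + 1008)
  z^3 + z^2 - 16z - 16 = (-(1/252)z - 1/63)(-252z^2 + 756z + 1008) + (0)
Last nonzero remainder: -252z^2 + 756z + 1008. Dividing through by -252 gives the monic gcd z^2 - 3z - 4.

z^2 - 3z - 4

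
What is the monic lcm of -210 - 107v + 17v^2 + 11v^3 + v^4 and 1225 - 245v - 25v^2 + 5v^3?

Repeated division with remainder:
  v^4 + 11v^3 + 17v^2 - 107v - 210 = ((1/5)v + 16/5)(5v^3 - 25v^2 - 245v + 1225) + (146v^2 + 432v - 4130)
  5v^3 - 25v^2 - 245v + 1225 = ((5/146)v - 2905/10658)(146v^2 + 432v - 4130) + ((75600/5329)v + 529200/5329)
  146v^2 + 432v - 4130 = ((389017/37800)v - 314411/7560)((75600/5329)v + 529200/5329) + (0)
Last nonzero remainder: (75600/5329)v + 529200/5329. Dividing through by 75600/5329 gives the monic gcd v + 7.
Then lcm(f, g) = f·g / gcd(f, g); expanding and making the result monic gives the answer.

-7350 - 1225v + 1669v^2 + 74v^3 - 80v^4 - v^5 + v^6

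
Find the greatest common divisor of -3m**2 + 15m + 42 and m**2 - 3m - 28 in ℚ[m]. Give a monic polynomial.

m - 7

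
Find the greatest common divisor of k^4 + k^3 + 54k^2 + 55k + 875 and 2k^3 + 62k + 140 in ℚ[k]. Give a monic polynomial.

k^2 - 2k + 35

Apply the Euclidean algorithm:
  k^4 + k^3 + 54k^2 + 55k + 875 = ((1/2)k + 1/2)(2k^3 + 62k + 140) + (23k^2 - 46k + 805)
  2k^3 + 62k + 140 = ((2/23)k + 4/23)(23k^2 - 46k + 805) + (0)
Last nonzero remainder: 23k^2 - 46k + 805. Dividing through by 23 gives the monic gcd k^2 - 2k + 35.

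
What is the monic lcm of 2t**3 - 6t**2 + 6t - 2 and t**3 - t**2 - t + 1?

t**4 - 2t**3 + 2t - 1

Apply the Euclidean algorithm:
  2t**3 - 6t**2 + 6t - 2 = (2)(t**3 - t**2 - t + 1) + (-4t**2 + 8t - 4)
  t**3 - t**2 - t + 1 = (-(1/4)t - 1/4)(-4t**2 + 8t - 4) + (0)
Last nonzero remainder: -4t**2 + 8t - 4. Dividing through by -4 gives the monic gcd t**2 - 2t + 1.
Then lcm(f, g) = f·g / gcd(f, g); expanding and making the result monic gives the answer.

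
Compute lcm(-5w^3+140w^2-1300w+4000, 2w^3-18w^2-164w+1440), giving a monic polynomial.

w^4-19w^3+8w^2+1540w-7200

Euclidean algorithm in ℚ[w]:
  -5w^3+140w^2-1300w+4000 = (-5/2)(2w^3-18w^2-164w+1440) + (95w^2-1710w+7600)
  2w^3-18w^2-164w+1440 = ((2/95)w+18/95)(95w^2-1710w+7600) + (0)
Last nonzero remainder: 95w^2-1710w+7600. Dividing through by 95 gives the monic gcd w^2-18w+80.
Then lcm(f, g) = f·g / gcd(f, g); expanding and making the result monic gives the answer.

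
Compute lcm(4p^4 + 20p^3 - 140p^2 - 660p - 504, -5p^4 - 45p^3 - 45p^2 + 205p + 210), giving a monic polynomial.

p^5 + 3p^4 - 45p^3 - 95p^2 + 204p + 252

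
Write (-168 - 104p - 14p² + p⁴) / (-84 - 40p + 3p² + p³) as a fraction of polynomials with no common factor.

(14 + 4p + p²)/(7 + p)

Euclidean algorithm in ℚ[p]:
  p⁴ - 14p² - 104p - 168 = (p - 3)(p³ + 3p² - 40p - 84) + (35p² - 140p - 420)
  p³ + 3p² - 40p - 84 = ((1/35)p + 1/5)(35p² - 140p - 420) + (0)
Last nonzero remainder: 35p² - 140p - 420. Dividing through by 35 gives the monic gcd p² - 4p - 12.
Cancel p² - 4p - 12 from numerator and denominator to get the reduced form.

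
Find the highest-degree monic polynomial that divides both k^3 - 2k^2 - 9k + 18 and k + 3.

k + 3

Repeated division with remainder:
  k^3 - 2k^2 - 9k + 18 = (k^2 - 5k + 6)(k + 3) + (0)
The last nonzero remainder k + 3 is already monic.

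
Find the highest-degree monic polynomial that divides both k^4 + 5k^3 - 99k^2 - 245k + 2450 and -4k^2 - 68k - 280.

k^2 + 17k + 70

Euclidean algorithm in ℚ[k]:
  k^4 + 5k^3 - 99k^2 - 245k + 2450 = (-(1/4)k^2 + 3k - 35/4)(-4k^2 - 68k - 280) + (0)
Last nonzero remainder: -4k^2 - 68k - 280. Dividing through by -4 gives the monic gcd k^2 + 17k + 70.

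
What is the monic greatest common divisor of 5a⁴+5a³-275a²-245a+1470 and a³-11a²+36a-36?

Apply the Euclidean algorithm:
  5a⁴+5a³-275a²-245a+1470 = (5a+60)(a³-11a²+36a-36) + (205a²-2225a+3630)
  a³-11a²+36a-36 = ((1/205)a-6/8405)(205a²-2225a+3630) + ((28080/1681)a-56160/1681)
  205a²-2225a+3630 = ((68921/5616)a-203401/1872)((28080/1681)a-56160/1681) + (0)
Last nonzero remainder: (28080/1681)a-56160/1681. Dividing through by 28080/1681 gives the monic gcd a-2.

a-2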